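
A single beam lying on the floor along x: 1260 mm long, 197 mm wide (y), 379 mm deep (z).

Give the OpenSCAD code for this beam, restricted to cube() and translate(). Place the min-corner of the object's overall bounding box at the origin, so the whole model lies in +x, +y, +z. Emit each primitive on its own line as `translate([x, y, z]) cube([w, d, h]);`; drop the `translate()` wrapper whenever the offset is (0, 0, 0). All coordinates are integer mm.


cube([1260, 197, 379]);


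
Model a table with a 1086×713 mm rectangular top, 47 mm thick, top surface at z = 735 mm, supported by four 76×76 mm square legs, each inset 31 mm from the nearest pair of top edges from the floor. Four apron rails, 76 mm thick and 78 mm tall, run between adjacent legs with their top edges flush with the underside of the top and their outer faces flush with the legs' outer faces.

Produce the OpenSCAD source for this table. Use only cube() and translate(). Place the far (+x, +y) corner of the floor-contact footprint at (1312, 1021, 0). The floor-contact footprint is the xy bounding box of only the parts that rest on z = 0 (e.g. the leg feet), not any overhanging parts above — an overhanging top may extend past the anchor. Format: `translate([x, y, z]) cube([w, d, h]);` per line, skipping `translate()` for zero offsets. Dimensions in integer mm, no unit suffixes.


translate([257, 339, 688]) cube([1086, 713, 47]);
translate([288, 370, 0]) cube([76, 76, 688]);
translate([1236, 370, 0]) cube([76, 76, 688]);
translate([288, 945, 0]) cube([76, 76, 688]);
translate([1236, 945, 0]) cube([76, 76, 688]);
translate([364, 370, 610]) cube([872, 76, 78]);
translate([364, 945, 610]) cube([872, 76, 78]);
translate([288, 446, 610]) cube([76, 499, 78]);
translate([1236, 446, 610]) cube([76, 499, 78]);


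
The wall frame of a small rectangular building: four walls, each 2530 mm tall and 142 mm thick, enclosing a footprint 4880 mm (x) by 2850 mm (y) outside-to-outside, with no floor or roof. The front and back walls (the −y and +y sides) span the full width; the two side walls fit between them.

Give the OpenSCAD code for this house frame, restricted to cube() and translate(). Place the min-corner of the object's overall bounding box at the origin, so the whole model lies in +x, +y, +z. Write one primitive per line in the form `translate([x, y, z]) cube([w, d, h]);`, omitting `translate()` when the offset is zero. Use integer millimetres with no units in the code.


cube([4880, 142, 2530]);
translate([0, 2708, 0]) cube([4880, 142, 2530]);
translate([0, 142, 0]) cube([142, 2566, 2530]);
translate([4738, 142, 0]) cube([142, 2566, 2530]);


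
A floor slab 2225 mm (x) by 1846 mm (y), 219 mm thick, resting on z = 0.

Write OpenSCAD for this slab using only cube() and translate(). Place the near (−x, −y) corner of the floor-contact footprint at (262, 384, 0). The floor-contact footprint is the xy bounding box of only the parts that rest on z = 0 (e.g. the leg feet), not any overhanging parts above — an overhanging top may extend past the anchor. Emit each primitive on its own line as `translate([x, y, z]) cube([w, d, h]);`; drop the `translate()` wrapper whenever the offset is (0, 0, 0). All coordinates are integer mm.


translate([262, 384, 0]) cube([2225, 1846, 219]);


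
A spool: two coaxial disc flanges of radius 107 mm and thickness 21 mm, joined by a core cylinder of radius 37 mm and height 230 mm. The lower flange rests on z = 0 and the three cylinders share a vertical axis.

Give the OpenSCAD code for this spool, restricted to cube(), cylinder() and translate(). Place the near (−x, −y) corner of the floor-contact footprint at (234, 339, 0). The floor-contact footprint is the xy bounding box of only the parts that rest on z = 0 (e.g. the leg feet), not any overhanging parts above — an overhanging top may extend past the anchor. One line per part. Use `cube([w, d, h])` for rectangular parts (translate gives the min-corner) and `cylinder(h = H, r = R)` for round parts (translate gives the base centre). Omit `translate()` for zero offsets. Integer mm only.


translate([341, 446, 0]) cylinder(h = 21, r = 107);
translate([341, 446, 21]) cylinder(h = 230, r = 37);
translate([341, 446, 251]) cylinder(h = 21, r = 107);


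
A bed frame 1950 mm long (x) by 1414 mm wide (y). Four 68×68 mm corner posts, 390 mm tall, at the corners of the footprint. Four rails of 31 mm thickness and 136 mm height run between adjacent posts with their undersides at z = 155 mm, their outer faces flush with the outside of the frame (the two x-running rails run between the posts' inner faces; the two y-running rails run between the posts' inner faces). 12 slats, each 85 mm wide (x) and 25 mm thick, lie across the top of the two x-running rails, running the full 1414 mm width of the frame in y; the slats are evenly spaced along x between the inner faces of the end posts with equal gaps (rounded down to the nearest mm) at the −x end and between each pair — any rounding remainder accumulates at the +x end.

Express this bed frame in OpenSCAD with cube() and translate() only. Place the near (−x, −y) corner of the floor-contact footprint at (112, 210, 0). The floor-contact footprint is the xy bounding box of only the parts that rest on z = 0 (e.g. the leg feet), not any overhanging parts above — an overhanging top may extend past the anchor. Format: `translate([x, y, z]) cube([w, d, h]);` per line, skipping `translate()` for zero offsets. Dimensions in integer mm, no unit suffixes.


translate([112, 210, 0]) cube([68, 68, 390]);
translate([112, 1556, 0]) cube([68, 68, 390]);
translate([1994, 210, 0]) cube([68, 68, 390]);
translate([1994, 1556, 0]) cube([68, 68, 390]);
translate([180, 210, 155]) cube([1814, 31, 136]);
translate([180, 1593, 155]) cube([1814, 31, 136]);
translate([112, 278, 155]) cube([31, 1278, 136]);
translate([2031, 278, 155]) cube([31, 1278, 136]);
translate([241, 210, 291]) cube([85, 1414, 25]);
translate([387, 210, 291]) cube([85, 1414, 25]);
translate([533, 210, 291]) cube([85, 1414, 25]);
translate([679, 210, 291]) cube([85, 1414, 25]);
translate([825, 210, 291]) cube([85, 1414, 25]);
translate([971, 210, 291]) cube([85, 1414, 25]);
translate([1117, 210, 291]) cube([85, 1414, 25]);
translate([1263, 210, 291]) cube([85, 1414, 25]);
translate([1409, 210, 291]) cube([85, 1414, 25]);
translate([1555, 210, 291]) cube([85, 1414, 25]);
translate([1701, 210, 291]) cube([85, 1414, 25]);
translate([1847, 210, 291]) cube([85, 1414, 25]);


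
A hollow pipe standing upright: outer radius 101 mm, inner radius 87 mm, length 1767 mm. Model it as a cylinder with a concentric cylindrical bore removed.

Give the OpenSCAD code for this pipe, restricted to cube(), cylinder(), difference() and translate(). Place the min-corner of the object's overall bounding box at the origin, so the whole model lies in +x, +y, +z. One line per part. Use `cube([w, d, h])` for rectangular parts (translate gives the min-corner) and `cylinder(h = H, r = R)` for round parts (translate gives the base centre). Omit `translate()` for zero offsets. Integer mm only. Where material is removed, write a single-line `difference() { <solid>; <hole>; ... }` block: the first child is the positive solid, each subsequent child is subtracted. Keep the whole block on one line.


difference() { translate([101, 101, 0]) cylinder(h = 1767, r = 101); translate([101, 101, 0]) cylinder(h = 1767, r = 87); }


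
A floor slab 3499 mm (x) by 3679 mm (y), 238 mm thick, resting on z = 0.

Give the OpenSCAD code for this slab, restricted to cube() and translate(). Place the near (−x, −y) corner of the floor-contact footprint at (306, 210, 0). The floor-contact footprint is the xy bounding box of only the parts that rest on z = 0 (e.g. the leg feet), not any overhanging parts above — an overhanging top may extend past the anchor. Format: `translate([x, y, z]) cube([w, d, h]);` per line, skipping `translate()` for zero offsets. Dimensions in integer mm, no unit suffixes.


translate([306, 210, 0]) cube([3499, 3679, 238]);


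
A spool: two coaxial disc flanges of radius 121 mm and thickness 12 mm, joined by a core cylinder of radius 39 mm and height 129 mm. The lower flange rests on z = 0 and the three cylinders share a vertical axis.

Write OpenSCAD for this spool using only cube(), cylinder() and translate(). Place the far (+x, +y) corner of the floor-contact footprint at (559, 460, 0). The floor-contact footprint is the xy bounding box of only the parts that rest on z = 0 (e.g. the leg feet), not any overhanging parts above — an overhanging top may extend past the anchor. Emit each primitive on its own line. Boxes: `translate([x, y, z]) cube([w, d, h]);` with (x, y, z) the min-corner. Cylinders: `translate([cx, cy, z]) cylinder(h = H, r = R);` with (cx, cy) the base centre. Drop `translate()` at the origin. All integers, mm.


translate([438, 339, 0]) cylinder(h = 12, r = 121);
translate([438, 339, 12]) cylinder(h = 129, r = 39);
translate([438, 339, 141]) cylinder(h = 12, r = 121);


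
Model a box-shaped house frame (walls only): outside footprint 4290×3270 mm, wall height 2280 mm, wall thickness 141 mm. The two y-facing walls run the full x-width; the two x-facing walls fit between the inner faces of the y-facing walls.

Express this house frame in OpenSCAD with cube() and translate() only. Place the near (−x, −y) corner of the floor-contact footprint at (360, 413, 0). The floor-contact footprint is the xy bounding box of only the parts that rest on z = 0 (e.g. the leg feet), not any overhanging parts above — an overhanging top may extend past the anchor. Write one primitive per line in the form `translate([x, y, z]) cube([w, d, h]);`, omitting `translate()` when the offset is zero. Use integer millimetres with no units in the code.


translate([360, 413, 0]) cube([4290, 141, 2280]);
translate([360, 3542, 0]) cube([4290, 141, 2280]);
translate([360, 554, 0]) cube([141, 2988, 2280]);
translate([4509, 554, 0]) cube([141, 2988, 2280]);


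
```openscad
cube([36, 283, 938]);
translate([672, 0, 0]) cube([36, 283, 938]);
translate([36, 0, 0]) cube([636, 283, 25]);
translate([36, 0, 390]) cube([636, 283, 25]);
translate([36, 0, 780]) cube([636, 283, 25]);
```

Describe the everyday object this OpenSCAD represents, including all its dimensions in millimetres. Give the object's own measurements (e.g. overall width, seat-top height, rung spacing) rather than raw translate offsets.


An open bookshelf. Two side panels, each 36 mm thick, 283 mm deep and 938 mm tall, stand 708 mm apart (outside-to-outside). Between them sit 3 shelves, each 25 mm thick and 283 mm deep, spanning the full gap between the sides. The bottom shelf rests on the floor (its underside at z = 0) and the clear gap between one shelf's top and the next shelf's underside is 365 mm.


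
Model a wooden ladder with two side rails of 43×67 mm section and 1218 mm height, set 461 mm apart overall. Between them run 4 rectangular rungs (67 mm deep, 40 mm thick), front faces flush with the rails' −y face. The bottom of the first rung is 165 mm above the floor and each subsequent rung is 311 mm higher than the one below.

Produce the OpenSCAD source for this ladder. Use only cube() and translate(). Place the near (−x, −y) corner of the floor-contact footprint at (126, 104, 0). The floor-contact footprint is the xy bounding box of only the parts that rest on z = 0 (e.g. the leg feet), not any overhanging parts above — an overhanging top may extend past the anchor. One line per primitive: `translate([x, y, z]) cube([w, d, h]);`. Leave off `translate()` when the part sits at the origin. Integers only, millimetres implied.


translate([126, 104, 0]) cube([43, 67, 1218]);
translate([544, 104, 0]) cube([43, 67, 1218]);
translate([169, 104, 165]) cube([375, 67, 40]);
translate([169, 104, 476]) cube([375, 67, 40]);
translate([169, 104, 787]) cube([375, 67, 40]);
translate([169, 104, 1098]) cube([375, 67, 40]);


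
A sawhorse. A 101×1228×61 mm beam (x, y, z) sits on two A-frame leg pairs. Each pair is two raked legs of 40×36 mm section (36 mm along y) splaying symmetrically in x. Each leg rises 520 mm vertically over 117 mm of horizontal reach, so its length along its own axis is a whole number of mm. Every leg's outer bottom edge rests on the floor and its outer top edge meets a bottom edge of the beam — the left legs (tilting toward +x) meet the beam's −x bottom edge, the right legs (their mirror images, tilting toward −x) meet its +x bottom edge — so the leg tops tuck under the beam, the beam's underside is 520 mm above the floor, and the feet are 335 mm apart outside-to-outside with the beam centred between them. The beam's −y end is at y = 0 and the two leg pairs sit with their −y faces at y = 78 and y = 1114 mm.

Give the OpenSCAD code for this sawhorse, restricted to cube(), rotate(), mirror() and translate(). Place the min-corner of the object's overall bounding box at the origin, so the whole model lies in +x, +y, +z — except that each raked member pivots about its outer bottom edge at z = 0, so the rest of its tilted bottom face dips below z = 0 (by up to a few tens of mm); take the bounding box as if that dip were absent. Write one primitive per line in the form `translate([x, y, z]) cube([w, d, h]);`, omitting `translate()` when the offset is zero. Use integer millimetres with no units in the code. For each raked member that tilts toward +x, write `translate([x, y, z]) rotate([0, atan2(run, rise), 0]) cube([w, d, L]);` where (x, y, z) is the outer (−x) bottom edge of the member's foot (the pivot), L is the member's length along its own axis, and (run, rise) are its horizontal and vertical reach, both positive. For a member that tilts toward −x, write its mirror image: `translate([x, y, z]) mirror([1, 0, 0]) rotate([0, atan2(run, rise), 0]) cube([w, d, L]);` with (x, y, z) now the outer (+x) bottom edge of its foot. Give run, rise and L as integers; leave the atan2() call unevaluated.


// leg length = √(117² + 520²) = 533
// right-leg outer foot x = 2·117 + 101 = 335
// beam min-corner = (117, 0, 520)
translate([117, 0, 520]) cube([101, 1228, 61]);
translate([0, 78, 0]) rotate([0, atan2(117, 520), 0]) cube([40, 36, 533]);
translate([335, 78, 0]) mirror([1, 0, 0]) rotate([0, atan2(117, 520), 0]) cube([40, 36, 533]);
translate([0, 1114, 0]) rotate([0, atan2(117, 520), 0]) cube([40, 36, 533]);
translate([335, 1114, 0]) mirror([1, 0, 0]) rotate([0, atan2(117, 520), 0]) cube([40, 36, 533]);


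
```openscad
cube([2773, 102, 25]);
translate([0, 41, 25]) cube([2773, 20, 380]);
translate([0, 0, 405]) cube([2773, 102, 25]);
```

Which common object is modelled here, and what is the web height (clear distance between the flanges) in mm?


An I-beam. The web height is 380 mm.

Two wide flanges with a thin centred web — an I-beam. Overall 430 mm minus two 25 mm flanges gives a web of 430 − 2·25 = 380 mm.


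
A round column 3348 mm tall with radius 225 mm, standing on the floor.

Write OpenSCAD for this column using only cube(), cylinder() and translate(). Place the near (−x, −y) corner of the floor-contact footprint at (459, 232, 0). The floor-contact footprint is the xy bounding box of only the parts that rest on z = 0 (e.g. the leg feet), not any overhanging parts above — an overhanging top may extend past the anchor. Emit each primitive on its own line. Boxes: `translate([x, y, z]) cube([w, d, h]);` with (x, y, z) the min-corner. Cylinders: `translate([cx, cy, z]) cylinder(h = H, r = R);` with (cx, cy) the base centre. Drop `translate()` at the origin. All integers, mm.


translate([684, 457, 0]) cylinder(h = 3348, r = 225);


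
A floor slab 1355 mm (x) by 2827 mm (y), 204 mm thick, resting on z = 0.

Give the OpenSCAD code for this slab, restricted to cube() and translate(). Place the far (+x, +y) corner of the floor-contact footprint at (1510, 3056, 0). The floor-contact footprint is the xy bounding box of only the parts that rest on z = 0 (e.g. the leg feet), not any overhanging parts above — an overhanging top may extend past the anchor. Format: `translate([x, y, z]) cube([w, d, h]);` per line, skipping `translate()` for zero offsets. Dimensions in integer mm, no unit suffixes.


translate([155, 229, 0]) cube([1355, 2827, 204]);


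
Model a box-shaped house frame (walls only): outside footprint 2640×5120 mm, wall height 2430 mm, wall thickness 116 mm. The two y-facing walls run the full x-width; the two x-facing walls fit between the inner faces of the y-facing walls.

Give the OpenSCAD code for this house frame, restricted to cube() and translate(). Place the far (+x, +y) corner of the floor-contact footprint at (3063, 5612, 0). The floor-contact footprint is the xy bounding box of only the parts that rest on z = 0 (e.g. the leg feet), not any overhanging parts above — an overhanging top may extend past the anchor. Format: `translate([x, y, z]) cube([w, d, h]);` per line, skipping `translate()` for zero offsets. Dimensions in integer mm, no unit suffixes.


translate([423, 492, 0]) cube([2640, 116, 2430]);
translate([423, 5496, 0]) cube([2640, 116, 2430]);
translate([423, 608, 0]) cube([116, 4888, 2430]);
translate([2947, 608, 0]) cube([116, 4888, 2430]);


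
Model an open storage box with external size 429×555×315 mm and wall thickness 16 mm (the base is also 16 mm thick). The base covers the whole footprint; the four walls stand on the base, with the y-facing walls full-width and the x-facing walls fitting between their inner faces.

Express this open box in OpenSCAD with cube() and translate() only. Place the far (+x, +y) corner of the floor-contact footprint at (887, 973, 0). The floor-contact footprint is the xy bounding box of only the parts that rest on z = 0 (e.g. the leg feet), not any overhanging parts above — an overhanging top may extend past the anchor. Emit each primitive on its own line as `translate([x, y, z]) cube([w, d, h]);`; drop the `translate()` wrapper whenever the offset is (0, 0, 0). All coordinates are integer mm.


translate([458, 418, 0]) cube([429, 555, 16]);
translate([458, 418, 16]) cube([429, 16, 299]);
translate([458, 957, 16]) cube([429, 16, 299]);
translate([458, 434, 16]) cube([16, 523, 299]);
translate([871, 434, 16]) cube([16, 523, 299]);


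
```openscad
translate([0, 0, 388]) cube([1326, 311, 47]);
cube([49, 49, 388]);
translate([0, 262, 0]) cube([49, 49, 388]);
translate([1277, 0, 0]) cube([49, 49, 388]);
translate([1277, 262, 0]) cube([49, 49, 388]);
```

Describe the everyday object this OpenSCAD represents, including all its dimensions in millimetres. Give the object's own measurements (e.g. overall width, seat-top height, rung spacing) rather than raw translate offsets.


A long wooden bench with a 1326 mm (x) × 311 mm (y) seat, 47 mm thick, its top surface 435 mm above the floor. Four 49 mm square legs at the seat corners, flush with the edges, run from z = 0 to the seat underside.


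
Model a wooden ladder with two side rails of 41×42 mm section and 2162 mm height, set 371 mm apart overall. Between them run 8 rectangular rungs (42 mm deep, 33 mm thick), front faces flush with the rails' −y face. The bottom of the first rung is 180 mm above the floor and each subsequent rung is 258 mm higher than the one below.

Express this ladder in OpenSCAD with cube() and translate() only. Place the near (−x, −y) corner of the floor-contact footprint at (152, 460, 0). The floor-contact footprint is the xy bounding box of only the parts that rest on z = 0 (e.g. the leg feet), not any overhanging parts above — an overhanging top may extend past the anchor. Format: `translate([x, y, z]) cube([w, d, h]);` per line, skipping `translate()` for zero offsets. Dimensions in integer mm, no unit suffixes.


translate([152, 460, 0]) cube([41, 42, 2162]);
translate([482, 460, 0]) cube([41, 42, 2162]);
translate([193, 460, 180]) cube([289, 42, 33]);
translate([193, 460, 438]) cube([289, 42, 33]);
translate([193, 460, 696]) cube([289, 42, 33]);
translate([193, 460, 954]) cube([289, 42, 33]);
translate([193, 460, 1212]) cube([289, 42, 33]);
translate([193, 460, 1470]) cube([289, 42, 33]);
translate([193, 460, 1728]) cube([289, 42, 33]);
translate([193, 460, 1986]) cube([289, 42, 33]);


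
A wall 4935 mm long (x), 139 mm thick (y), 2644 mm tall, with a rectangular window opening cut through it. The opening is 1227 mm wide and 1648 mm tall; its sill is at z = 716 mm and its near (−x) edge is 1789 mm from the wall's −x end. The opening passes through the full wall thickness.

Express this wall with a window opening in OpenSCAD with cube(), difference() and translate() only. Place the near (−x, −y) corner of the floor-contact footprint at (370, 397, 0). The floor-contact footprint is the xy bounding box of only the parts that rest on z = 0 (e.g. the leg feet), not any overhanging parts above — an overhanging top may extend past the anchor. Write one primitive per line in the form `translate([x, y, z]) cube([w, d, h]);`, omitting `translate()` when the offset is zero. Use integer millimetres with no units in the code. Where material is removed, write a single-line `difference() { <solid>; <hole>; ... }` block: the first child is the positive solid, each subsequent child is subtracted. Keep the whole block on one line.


difference() { translate([370, 397, 0]) cube([4935, 139, 2644]); translate([2159, 397, 716]) cube([1227, 139, 1648]); }


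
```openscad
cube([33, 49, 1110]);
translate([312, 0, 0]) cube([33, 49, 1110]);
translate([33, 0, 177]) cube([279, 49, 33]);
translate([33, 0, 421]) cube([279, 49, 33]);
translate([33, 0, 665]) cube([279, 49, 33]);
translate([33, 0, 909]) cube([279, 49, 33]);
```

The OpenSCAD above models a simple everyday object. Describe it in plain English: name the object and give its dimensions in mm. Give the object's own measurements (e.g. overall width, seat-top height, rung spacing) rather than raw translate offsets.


A straight ladder. Two 33×49 mm vertical rails, 1110 mm tall, stand 345 mm apart (outside-to-outside) with their front faces coplanar on the −y side. 4 rungs, each 49 mm deep and 33 mm tall, span between the inner faces of the rails, front faces flush with the rails. The lowest rung's underside is at z = 177 mm and rungs are spaced 244 mm apart (underside to underside).


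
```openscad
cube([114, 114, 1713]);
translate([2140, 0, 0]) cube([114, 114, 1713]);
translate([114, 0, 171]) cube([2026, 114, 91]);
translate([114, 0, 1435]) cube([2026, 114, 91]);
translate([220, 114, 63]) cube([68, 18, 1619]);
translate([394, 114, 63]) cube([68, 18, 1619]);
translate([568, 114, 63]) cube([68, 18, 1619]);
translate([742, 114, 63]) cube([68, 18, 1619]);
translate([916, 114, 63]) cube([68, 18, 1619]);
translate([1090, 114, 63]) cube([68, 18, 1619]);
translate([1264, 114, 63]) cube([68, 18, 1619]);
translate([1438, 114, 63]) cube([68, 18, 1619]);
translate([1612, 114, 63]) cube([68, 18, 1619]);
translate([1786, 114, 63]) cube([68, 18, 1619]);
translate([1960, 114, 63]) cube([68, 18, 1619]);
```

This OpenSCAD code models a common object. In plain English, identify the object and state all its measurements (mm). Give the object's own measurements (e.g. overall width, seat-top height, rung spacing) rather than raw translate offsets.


A fence section. Two 114×114 mm posts, 1713 mm tall, stand on the floor with a clear span of 2026 mm between their inner faces. Two horizontal rails of 114×91 mm section span the gap between the posts with their undersides at z = 171 mm and z = 1435 mm, flush with the posts' −y face. 11 pickets, each 68 mm wide, 18 mm thick and 1619 mm tall, are fixed to the +y face of the rails with their bottoms at z = 63 mm, spaced across the span with a 106 mm gap after the −x post and between neighbouring pickets, with 112 mm left before the +x post.


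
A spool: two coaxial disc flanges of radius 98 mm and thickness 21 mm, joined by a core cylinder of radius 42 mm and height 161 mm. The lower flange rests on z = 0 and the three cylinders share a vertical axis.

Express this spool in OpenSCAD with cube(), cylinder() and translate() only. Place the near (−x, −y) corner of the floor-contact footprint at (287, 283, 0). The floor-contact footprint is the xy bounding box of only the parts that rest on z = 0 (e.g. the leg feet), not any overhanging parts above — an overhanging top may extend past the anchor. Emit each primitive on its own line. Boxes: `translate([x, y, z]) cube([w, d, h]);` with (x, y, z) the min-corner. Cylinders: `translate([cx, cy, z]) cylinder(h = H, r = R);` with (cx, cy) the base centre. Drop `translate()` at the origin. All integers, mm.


translate([385, 381, 0]) cylinder(h = 21, r = 98);
translate([385, 381, 21]) cylinder(h = 161, r = 42);
translate([385, 381, 182]) cylinder(h = 21, r = 98);


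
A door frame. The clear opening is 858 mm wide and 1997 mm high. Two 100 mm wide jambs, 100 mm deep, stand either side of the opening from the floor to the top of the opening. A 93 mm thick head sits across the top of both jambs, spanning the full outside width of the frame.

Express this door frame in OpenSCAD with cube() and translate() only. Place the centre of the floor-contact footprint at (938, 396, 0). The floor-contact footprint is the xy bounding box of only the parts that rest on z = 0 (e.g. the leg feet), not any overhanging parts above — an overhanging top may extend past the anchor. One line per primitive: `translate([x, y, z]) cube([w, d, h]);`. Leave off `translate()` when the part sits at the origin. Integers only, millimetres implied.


translate([409, 346, 0]) cube([100, 100, 1997]);
translate([1367, 346, 0]) cube([100, 100, 1997]);
translate([409, 346, 1997]) cube([1058, 100, 93]);


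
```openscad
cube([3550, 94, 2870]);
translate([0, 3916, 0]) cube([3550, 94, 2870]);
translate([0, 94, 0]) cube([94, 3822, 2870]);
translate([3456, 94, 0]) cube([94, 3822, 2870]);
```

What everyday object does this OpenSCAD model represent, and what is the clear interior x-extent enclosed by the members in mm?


A house (or room) frame. The interior width is 3362 mm.

Four 2870 mm walls enclosing a rectangle with no floor or roof — a room or house frame. Outside width is 3550 mm and wall thickness is 94 mm, so the interior width is 3550 − 2 × 94 = 3362 mm.


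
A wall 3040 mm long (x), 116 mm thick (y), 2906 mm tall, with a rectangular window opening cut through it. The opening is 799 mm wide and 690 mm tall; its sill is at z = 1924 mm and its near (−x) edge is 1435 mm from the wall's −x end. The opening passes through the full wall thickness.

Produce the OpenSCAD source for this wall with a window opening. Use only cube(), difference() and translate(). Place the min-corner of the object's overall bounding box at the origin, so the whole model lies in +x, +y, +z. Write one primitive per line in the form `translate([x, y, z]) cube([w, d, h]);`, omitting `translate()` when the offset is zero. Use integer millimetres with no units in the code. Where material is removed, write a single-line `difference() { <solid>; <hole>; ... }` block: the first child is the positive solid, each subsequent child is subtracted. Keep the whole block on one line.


difference() { cube([3040, 116, 2906]); translate([1435, 0, 1924]) cube([799, 116, 690]); }


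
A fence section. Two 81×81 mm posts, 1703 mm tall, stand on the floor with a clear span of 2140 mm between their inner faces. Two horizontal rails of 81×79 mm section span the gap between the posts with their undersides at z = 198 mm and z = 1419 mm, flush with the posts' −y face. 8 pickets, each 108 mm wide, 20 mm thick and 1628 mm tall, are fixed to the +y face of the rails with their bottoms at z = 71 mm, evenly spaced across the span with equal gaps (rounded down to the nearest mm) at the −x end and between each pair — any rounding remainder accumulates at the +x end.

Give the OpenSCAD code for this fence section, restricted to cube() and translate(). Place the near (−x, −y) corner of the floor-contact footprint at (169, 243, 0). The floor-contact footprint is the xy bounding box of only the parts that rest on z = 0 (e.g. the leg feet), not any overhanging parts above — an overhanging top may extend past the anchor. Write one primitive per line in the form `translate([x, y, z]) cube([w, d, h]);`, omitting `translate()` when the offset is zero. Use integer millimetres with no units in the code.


translate([169, 243, 0]) cube([81, 81, 1703]);
translate([2390, 243, 0]) cube([81, 81, 1703]);
translate([250, 243, 198]) cube([2140, 81, 79]);
translate([250, 243, 1419]) cube([2140, 81, 79]);
translate([391, 324, 71]) cube([108, 20, 1628]);
translate([640, 324, 71]) cube([108, 20, 1628]);
translate([889, 324, 71]) cube([108, 20, 1628]);
translate([1138, 324, 71]) cube([108, 20, 1628]);
translate([1387, 324, 71]) cube([108, 20, 1628]);
translate([1636, 324, 71]) cube([108, 20, 1628]);
translate([1885, 324, 71]) cube([108, 20, 1628]);
translate([2134, 324, 71]) cube([108, 20, 1628]);


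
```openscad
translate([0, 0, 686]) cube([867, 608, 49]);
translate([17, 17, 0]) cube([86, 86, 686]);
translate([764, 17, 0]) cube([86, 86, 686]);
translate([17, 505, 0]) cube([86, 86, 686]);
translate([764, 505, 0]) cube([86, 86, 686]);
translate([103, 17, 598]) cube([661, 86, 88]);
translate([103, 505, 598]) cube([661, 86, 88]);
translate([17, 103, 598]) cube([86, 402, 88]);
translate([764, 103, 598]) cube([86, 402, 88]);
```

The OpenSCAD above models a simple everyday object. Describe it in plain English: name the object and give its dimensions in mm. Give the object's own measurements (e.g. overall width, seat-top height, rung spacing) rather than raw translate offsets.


A table: top 867 mm (x) × 608 mm (y), 49 mm thick, upper face at z = 735 mm, on four 86×86 mm square legs, each inset 17 mm from the nearest pair of top edges from z = 0 to the bottom of the top. Four apron rails, 86 mm thick and 88 mm tall, run between adjacent legs with their top edges flush with the underside of the top and their outer faces flush with the legs' outer faces.


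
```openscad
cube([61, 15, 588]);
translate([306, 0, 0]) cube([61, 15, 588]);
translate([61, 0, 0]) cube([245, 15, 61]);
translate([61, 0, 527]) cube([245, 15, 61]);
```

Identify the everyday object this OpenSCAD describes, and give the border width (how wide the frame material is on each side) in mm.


A picture frame. The border width is 61 mm.

Four thin pieces enclosing a rectangular opening — a picture frame. The two full-height stiles are 588 mm tall; the top rail sits at z = 527 and is 61 mm tall, so the border above the opening is 588 − 527 = 61 mm, matching the stile x-width.


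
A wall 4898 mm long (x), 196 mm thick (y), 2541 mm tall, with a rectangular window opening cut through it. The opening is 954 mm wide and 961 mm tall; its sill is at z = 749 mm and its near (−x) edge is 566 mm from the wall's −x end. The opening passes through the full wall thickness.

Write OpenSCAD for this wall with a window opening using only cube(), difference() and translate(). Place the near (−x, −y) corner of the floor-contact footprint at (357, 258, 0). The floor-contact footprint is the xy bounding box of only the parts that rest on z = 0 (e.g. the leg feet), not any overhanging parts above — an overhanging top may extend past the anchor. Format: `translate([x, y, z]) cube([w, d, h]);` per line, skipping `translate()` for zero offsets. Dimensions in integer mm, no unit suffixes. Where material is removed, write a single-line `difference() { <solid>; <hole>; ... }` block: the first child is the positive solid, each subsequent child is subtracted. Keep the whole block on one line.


difference() { translate([357, 258, 0]) cube([4898, 196, 2541]); translate([923, 258, 749]) cube([954, 196, 961]); }


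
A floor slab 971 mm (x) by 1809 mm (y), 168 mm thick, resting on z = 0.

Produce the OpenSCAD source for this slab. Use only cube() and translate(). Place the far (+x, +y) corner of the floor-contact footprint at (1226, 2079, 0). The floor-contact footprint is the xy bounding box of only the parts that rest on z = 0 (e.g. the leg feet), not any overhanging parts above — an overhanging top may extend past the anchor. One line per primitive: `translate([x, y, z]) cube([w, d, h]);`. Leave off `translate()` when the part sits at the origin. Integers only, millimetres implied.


translate([255, 270, 0]) cube([971, 1809, 168]);


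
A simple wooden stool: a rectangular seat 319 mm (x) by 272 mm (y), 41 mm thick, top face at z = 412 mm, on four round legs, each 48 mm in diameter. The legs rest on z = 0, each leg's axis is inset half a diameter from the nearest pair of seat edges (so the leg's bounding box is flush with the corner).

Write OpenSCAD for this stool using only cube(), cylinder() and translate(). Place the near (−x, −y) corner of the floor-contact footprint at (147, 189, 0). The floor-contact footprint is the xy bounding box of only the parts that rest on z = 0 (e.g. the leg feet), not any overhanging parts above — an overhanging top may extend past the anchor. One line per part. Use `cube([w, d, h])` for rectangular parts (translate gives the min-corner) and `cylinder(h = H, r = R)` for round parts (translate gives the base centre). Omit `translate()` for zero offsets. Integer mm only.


// leg_h = 412 - 41 = 371
translate([147, 189, 371]) cube([319, 272, 41]);
translate([171, 213, 0]) cylinder(h = 371, r = 24);
translate([442, 213, 0]) cylinder(h = 371, r = 24);
translate([171, 437, 0]) cylinder(h = 371, r = 24);
translate([442, 437, 0]) cylinder(h = 371, r = 24);


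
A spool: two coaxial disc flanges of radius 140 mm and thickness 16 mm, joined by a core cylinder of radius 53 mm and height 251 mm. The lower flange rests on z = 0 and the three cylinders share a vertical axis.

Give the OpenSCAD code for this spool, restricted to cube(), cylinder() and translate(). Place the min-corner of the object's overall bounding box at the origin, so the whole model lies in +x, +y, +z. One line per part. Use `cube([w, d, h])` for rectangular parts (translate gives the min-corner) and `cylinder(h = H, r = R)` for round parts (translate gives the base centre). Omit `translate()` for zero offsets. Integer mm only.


translate([140, 140, 0]) cylinder(h = 16, r = 140);
translate([140, 140, 16]) cylinder(h = 251, r = 53);
translate([140, 140, 267]) cylinder(h = 16, r = 140);


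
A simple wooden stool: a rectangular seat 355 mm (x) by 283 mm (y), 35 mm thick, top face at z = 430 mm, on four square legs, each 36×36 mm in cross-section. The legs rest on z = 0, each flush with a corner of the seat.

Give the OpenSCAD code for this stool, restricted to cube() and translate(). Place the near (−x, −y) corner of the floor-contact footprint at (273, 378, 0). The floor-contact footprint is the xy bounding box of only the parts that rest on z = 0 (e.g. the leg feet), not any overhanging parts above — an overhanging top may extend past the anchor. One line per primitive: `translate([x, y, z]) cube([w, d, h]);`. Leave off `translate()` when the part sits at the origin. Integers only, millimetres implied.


translate([273, 378, 395]) cube([355, 283, 35]);
translate([273, 378, 0]) cube([36, 36, 395]);
translate([592, 378, 0]) cube([36, 36, 395]);
translate([273, 625, 0]) cube([36, 36, 395]);
translate([592, 625, 0]) cube([36, 36, 395]);


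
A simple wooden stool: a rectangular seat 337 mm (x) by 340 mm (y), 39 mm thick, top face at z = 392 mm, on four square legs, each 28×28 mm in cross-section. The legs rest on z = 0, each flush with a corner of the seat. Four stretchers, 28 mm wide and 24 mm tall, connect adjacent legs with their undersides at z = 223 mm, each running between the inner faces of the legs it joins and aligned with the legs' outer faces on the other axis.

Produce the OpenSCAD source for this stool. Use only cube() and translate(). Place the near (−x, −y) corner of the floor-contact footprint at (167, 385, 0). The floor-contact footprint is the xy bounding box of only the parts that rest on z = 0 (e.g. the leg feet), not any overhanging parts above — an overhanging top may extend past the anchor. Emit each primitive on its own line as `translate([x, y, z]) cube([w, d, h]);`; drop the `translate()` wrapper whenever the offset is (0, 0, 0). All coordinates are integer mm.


translate([167, 385, 353]) cube([337, 340, 39]);
translate([167, 385, 0]) cube([28, 28, 353]);
translate([476, 385, 0]) cube([28, 28, 353]);
translate([167, 697, 0]) cube([28, 28, 353]);
translate([476, 697, 0]) cube([28, 28, 353]);
translate([195, 385, 223]) cube([281, 28, 24]);
translate([195, 697, 223]) cube([281, 28, 24]);
translate([167, 413, 223]) cube([28, 284, 24]);
translate([476, 413, 223]) cube([28, 284, 24]);


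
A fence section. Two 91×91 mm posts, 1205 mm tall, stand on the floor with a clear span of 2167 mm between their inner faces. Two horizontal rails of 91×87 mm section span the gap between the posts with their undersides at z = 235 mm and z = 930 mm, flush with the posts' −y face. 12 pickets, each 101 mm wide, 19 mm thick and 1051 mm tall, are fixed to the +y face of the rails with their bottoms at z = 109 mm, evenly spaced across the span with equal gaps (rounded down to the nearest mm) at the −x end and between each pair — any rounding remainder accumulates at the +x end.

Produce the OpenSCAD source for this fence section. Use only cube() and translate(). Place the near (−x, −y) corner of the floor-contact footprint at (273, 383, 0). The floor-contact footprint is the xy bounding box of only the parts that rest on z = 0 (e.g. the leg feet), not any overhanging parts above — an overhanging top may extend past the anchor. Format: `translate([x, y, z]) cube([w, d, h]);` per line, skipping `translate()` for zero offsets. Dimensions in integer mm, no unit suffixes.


translate([273, 383, 0]) cube([91, 91, 1205]);
translate([2531, 383, 0]) cube([91, 91, 1205]);
translate([364, 383, 235]) cube([2167, 91, 87]);
translate([364, 383, 930]) cube([2167, 91, 87]);
translate([437, 474, 109]) cube([101, 19, 1051]);
translate([611, 474, 109]) cube([101, 19, 1051]);
translate([785, 474, 109]) cube([101, 19, 1051]);
translate([959, 474, 109]) cube([101, 19, 1051]);
translate([1133, 474, 109]) cube([101, 19, 1051]);
translate([1307, 474, 109]) cube([101, 19, 1051]);
translate([1481, 474, 109]) cube([101, 19, 1051]);
translate([1655, 474, 109]) cube([101, 19, 1051]);
translate([1829, 474, 109]) cube([101, 19, 1051]);
translate([2003, 474, 109]) cube([101, 19, 1051]);
translate([2177, 474, 109]) cube([101, 19, 1051]);
translate([2351, 474, 109]) cube([101, 19, 1051]);


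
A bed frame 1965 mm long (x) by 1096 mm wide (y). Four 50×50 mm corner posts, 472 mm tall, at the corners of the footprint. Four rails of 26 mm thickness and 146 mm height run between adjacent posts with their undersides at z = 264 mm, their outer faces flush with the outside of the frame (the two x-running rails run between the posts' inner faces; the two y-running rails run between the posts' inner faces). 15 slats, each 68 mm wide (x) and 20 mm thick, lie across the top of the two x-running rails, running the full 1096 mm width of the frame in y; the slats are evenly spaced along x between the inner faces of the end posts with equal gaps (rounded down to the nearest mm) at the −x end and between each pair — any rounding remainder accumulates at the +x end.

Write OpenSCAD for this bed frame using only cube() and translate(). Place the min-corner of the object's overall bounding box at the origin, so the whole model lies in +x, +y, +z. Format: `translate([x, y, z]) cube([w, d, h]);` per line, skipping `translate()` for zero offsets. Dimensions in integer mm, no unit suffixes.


cube([50, 50, 472]);
translate([0, 1046, 0]) cube([50, 50, 472]);
translate([1915, 0, 0]) cube([50, 50, 472]);
translate([1915, 1046, 0]) cube([50, 50, 472]);
translate([50, 0, 264]) cube([1865, 26, 146]);
translate([50, 1070, 264]) cube([1865, 26, 146]);
translate([0, 50, 264]) cube([26, 996, 146]);
translate([1939, 50, 264]) cube([26, 996, 146]);
translate([102, 0, 410]) cube([68, 1096, 20]);
translate([222, 0, 410]) cube([68, 1096, 20]);
translate([342, 0, 410]) cube([68, 1096, 20]);
translate([462, 0, 410]) cube([68, 1096, 20]);
translate([582, 0, 410]) cube([68, 1096, 20]);
translate([702, 0, 410]) cube([68, 1096, 20]);
translate([822, 0, 410]) cube([68, 1096, 20]);
translate([942, 0, 410]) cube([68, 1096, 20]);
translate([1062, 0, 410]) cube([68, 1096, 20]);
translate([1182, 0, 410]) cube([68, 1096, 20]);
translate([1302, 0, 410]) cube([68, 1096, 20]);
translate([1422, 0, 410]) cube([68, 1096, 20]);
translate([1542, 0, 410]) cube([68, 1096, 20]);
translate([1662, 0, 410]) cube([68, 1096, 20]);
translate([1782, 0, 410]) cube([68, 1096, 20]);
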